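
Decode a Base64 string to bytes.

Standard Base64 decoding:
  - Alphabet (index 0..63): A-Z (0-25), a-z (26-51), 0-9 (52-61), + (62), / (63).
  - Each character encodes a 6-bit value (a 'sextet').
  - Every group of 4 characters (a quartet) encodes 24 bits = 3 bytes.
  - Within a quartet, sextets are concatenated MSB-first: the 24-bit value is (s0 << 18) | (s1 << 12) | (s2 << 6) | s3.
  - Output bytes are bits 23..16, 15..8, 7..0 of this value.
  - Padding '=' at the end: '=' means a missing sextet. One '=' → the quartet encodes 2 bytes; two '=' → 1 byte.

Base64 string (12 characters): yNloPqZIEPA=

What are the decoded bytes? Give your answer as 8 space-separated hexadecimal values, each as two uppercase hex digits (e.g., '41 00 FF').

Answer: C8 D9 68 3E A6 48 10 F0

Derivation:
After char 0 ('y'=50): chars_in_quartet=1 acc=0x32 bytes_emitted=0
After char 1 ('N'=13): chars_in_quartet=2 acc=0xC8D bytes_emitted=0
After char 2 ('l'=37): chars_in_quartet=3 acc=0x32365 bytes_emitted=0
After char 3 ('o'=40): chars_in_quartet=4 acc=0xC8D968 -> emit C8 D9 68, reset; bytes_emitted=3
After char 4 ('P'=15): chars_in_quartet=1 acc=0xF bytes_emitted=3
After char 5 ('q'=42): chars_in_quartet=2 acc=0x3EA bytes_emitted=3
After char 6 ('Z'=25): chars_in_quartet=3 acc=0xFA99 bytes_emitted=3
After char 7 ('I'=8): chars_in_quartet=4 acc=0x3EA648 -> emit 3E A6 48, reset; bytes_emitted=6
After char 8 ('E'=4): chars_in_quartet=1 acc=0x4 bytes_emitted=6
After char 9 ('P'=15): chars_in_quartet=2 acc=0x10F bytes_emitted=6
After char 10 ('A'=0): chars_in_quartet=3 acc=0x43C0 bytes_emitted=6
Padding '=': partial quartet acc=0x43C0 -> emit 10 F0; bytes_emitted=8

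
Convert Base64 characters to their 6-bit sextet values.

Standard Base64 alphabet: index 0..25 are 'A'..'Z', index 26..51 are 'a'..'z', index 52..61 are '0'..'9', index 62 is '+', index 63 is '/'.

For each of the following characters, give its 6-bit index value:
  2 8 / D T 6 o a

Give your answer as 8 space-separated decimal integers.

'2': 0..9 range, 52 + ord('2') − ord('0') = 54
'8': 0..9 range, 52 + ord('8') − ord('0') = 60
'/': index 63
'D': A..Z range, ord('D') − ord('A') = 3
'T': A..Z range, ord('T') − ord('A') = 19
'6': 0..9 range, 52 + ord('6') − ord('0') = 58
'o': a..z range, 26 + ord('o') − ord('a') = 40
'a': a..z range, 26 + ord('a') − ord('a') = 26

Answer: 54 60 63 3 19 58 40 26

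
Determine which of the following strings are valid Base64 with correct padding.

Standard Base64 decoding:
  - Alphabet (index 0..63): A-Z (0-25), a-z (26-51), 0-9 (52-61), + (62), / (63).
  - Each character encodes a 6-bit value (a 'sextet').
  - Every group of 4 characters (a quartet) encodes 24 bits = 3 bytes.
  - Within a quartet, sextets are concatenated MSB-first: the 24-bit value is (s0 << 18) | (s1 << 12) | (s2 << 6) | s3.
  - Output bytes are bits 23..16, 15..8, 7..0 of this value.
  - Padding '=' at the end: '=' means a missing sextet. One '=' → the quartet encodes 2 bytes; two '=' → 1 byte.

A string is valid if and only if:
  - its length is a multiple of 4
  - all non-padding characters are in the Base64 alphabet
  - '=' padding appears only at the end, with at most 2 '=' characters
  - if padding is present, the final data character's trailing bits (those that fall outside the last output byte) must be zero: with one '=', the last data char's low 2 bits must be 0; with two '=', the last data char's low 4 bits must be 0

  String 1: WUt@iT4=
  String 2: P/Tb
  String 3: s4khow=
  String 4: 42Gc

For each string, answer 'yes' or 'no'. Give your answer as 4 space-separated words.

String 1: 'WUt@iT4=' → invalid (bad char(s): ['@'])
String 2: 'P/Tb' → valid
String 3: 's4khow=' → invalid (len=7 not mult of 4)
String 4: '42Gc' → valid

Answer: no yes no yes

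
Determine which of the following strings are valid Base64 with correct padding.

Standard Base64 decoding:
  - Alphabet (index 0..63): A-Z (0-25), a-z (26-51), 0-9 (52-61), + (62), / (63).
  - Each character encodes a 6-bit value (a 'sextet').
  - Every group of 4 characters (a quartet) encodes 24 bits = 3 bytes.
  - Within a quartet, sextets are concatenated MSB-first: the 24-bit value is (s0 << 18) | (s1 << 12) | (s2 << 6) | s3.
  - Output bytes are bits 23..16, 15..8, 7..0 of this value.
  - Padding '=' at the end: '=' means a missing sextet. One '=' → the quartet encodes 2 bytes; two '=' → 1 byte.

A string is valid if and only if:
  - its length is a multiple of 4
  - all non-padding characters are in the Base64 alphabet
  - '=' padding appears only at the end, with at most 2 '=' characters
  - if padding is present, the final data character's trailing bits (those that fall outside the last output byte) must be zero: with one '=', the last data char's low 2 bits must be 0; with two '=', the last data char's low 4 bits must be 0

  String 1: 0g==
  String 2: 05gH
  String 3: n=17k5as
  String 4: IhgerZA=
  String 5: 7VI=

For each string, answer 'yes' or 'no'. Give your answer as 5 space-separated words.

String 1: '0g==' → valid
String 2: '05gH' → valid
String 3: 'n=17k5as' → invalid (bad char(s): ['=']; '=' in middle)
String 4: 'IhgerZA=' → valid
String 5: '7VI=' → valid

Answer: yes yes no yes yes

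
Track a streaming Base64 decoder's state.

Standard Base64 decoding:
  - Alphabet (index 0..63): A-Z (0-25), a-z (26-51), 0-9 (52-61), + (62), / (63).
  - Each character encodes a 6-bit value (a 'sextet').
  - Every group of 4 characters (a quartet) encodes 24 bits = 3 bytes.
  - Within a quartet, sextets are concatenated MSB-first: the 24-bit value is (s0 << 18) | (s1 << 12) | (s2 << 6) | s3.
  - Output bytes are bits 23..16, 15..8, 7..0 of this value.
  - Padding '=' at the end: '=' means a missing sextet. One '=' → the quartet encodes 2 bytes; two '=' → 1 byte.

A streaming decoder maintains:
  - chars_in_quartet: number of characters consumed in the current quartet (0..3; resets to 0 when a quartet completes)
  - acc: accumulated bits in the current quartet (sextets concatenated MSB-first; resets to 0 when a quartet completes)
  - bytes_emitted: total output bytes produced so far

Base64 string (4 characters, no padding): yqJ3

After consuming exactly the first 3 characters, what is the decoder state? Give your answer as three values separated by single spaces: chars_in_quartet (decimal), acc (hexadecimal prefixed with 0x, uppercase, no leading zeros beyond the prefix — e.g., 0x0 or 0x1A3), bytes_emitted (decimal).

Answer: 3 0x32A89 0

Derivation:
After char 0 ('y'=50): chars_in_quartet=1 acc=0x32 bytes_emitted=0
After char 1 ('q'=42): chars_in_quartet=2 acc=0xCAA bytes_emitted=0
After char 2 ('J'=9): chars_in_quartet=3 acc=0x32A89 bytes_emitted=0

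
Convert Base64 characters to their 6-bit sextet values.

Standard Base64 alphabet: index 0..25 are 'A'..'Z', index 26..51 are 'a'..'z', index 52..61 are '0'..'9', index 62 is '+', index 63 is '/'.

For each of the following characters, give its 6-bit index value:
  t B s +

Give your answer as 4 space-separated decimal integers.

Answer: 45 1 44 62

Derivation:
't': a..z range, 26 + ord('t') − ord('a') = 45
'B': A..Z range, ord('B') − ord('A') = 1
's': a..z range, 26 + ord('s') − ord('a') = 44
'+': index 62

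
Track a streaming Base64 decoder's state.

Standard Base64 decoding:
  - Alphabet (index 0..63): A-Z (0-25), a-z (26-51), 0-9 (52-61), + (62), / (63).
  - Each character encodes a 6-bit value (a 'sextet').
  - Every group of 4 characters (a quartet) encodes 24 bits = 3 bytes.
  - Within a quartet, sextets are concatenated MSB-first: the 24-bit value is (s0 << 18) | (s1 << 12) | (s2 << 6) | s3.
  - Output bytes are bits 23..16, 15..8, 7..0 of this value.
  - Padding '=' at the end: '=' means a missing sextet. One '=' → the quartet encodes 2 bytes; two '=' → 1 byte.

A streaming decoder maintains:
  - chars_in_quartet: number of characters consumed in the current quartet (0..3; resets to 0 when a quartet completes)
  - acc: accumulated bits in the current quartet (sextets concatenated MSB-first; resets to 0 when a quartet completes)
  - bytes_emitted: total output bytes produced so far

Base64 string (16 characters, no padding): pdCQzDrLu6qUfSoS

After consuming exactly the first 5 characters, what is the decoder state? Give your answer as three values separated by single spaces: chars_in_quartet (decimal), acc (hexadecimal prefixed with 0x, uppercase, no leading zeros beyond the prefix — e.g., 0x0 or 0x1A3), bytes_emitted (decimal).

Answer: 1 0x33 3

Derivation:
After char 0 ('p'=41): chars_in_quartet=1 acc=0x29 bytes_emitted=0
After char 1 ('d'=29): chars_in_quartet=2 acc=0xA5D bytes_emitted=0
After char 2 ('C'=2): chars_in_quartet=3 acc=0x29742 bytes_emitted=0
After char 3 ('Q'=16): chars_in_quartet=4 acc=0xA5D090 -> emit A5 D0 90, reset; bytes_emitted=3
After char 4 ('z'=51): chars_in_quartet=1 acc=0x33 bytes_emitted=3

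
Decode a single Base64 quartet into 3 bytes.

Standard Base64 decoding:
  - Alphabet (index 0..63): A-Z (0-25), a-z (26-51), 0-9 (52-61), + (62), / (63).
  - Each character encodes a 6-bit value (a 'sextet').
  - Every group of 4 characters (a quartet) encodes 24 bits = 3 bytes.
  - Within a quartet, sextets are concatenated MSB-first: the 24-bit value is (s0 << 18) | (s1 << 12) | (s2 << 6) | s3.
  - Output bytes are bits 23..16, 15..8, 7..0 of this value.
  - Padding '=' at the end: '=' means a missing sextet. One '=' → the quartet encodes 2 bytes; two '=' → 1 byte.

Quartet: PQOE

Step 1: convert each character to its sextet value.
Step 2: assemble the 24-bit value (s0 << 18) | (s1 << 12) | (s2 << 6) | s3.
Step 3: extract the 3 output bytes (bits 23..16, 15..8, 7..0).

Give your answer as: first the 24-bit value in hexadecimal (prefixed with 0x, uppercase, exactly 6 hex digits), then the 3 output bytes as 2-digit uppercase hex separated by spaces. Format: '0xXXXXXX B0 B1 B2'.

Answer: 0x3D0384 3D 03 84

Derivation:
Sextets: P=15, Q=16, O=14, E=4
24-bit: (15<<18) | (16<<12) | (14<<6) | 4
      = 0x3C0000 | 0x010000 | 0x000380 | 0x000004
      = 0x3D0384
Bytes: (v>>16)&0xFF=3D, (v>>8)&0xFF=03, v&0xFF=84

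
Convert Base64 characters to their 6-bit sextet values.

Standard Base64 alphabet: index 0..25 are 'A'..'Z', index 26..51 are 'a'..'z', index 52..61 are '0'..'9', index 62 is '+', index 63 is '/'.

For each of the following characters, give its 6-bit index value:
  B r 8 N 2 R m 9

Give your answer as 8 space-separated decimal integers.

Answer: 1 43 60 13 54 17 38 61

Derivation:
'B': A..Z range, ord('B') − ord('A') = 1
'r': a..z range, 26 + ord('r') − ord('a') = 43
'8': 0..9 range, 52 + ord('8') − ord('0') = 60
'N': A..Z range, ord('N') − ord('A') = 13
'2': 0..9 range, 52 + ord('2') − ord('0') = 54
'R': A..Z range, ord('R') − ord('A') = 17
'm': a..z range, 26 + ord('m') − ord('a') = 38
'9': 0..9 range, 52 + ord('9') − ord('0') = 61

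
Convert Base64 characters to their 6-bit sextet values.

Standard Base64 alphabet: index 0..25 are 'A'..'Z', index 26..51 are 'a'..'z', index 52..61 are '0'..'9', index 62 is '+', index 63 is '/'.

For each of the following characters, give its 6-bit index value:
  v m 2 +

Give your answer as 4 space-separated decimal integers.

'v': a..z range, 26 + ord('v') − ord('a') = 47
'm': a..z range, 26 + ord('m') − ord('a') = 38
'2': 0..9 range, 52 + ord('2') − ord('0') = 54
'+': index 62

Answer: 47 38 54 62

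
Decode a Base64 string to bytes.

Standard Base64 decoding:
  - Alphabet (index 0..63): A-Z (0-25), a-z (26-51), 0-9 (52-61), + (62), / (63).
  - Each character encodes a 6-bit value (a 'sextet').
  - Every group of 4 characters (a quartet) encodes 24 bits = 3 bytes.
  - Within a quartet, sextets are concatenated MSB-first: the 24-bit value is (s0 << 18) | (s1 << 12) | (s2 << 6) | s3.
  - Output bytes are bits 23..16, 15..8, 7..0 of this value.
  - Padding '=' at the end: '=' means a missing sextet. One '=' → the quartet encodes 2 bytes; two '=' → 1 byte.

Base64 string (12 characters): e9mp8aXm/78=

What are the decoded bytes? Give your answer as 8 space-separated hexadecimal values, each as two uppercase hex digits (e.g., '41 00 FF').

After char 0 ('e'=30): chars_in_quartet=1 acc=0x1E bytes_emitted=0
After char 1 ('9'=61): chars_in_quartet=2 acc=0x7BD bytes_emitted=0
After char 2 ('m'=38): chars_in_quartet=3 acc=0x1EF66 bytes_emitted=0
After char 3 ('p'=41): chars_in_quartet=4 acc=0x7BD9A9 -> emit 7B D9 A9, reset; bytes_emitted=3
After char 4 ('8'=60): chars_in_quartet=1 acc=0x3C bytes_emitted=3
After char 5 ('a'=26): chars_in_quartet=2 acc=0xF1A bytes_emitted=3
After char 6 ('X'=23): chars_in_quartet=3 acc=0x3C697 bytes_emitted=3
After char 7 ('m'=38): chars_in_quartet=4 acc=0xF1A5E6 -> emit F1 A5 E6, reset; bytes_emitted=6
After char 8 ('/'=63): chars_in_quartet=1 acc=0x3F bytes_emitted=6
After char 9 ('7'=59): chars_in_quartet=2 acc=0xFFB bytes_emitted=6
After char 10 ('8'=60): chars_in_quartet=3 acc=0x3FEFC bytes_emitted=6
Padding '=': partial quartet acc=0x3FEFC -> emit FF BF; bytes_emitted=8

Answer: 7B D9 A9 F1 A5 E6 FF BF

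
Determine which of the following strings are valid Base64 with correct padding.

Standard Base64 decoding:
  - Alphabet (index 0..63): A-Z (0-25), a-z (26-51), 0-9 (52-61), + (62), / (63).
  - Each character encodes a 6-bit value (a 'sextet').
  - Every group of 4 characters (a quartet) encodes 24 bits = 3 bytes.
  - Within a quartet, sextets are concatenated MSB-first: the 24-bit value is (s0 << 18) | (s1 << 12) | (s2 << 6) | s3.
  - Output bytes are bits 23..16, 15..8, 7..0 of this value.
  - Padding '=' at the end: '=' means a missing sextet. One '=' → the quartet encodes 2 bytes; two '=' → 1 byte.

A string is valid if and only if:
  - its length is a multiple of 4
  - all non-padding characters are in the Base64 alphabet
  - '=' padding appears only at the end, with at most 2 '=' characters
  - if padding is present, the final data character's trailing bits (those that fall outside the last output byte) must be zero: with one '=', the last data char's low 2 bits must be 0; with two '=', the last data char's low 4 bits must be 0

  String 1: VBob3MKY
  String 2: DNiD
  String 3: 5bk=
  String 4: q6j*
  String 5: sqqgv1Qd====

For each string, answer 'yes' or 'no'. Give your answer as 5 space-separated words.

Answer: yes yes yes no no

Derivation:
String 1: 'VBob3MKY' → valid
String 2: 'DNiD' → valid
String 3: '5bk=' → valid
String 4: 'q6j*' → invalid (bad char(s): ['*'])
String 5: 'sqqgv1Qd====' → invalid (4 pad chars (max 2))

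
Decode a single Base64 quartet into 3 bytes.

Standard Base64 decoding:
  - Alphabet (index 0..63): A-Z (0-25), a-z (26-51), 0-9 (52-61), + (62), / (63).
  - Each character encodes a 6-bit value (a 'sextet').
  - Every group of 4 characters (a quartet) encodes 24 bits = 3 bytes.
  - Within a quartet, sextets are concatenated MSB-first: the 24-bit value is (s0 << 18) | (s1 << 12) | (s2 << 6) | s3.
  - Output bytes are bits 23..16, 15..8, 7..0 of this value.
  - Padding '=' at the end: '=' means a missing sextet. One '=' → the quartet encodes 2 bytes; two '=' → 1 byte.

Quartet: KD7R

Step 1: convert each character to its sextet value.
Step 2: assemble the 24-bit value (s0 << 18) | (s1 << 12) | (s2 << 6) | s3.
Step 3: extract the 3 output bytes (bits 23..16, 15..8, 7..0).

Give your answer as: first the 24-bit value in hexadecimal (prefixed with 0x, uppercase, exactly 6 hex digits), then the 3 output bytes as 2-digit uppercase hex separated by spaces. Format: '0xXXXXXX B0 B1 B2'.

Sextets: K=10, D=3, 7=59, R=17
24-bit: (10<<18) | (3<<12) | (59<<6) | 17
      = 0x280000 | 0x003000 | 0x000EC0 | 0x000011
      = 0x283ED1
Bytes: (v>>16)&0xFF=28, (v>>8)&0xFF=3E, v&0xFF=D1

Answer: 0x283ED1 28 3E D1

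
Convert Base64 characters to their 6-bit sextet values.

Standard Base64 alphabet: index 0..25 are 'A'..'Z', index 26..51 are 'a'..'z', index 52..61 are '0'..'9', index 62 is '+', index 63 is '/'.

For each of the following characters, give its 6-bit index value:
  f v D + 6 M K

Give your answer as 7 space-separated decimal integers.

Answer: 31 47 3 62 58 12 10

Derivation:
'f': a..z range, 26 + ord('f') − ord('a') = 31
'v': a..z range, 26 + ord('v') − ord('a') = 47
'D': A..Z range, ord('D') − ord('A') = 3
'+': index 62
'6': 0..9 range, 52 + ord('6') − ord('0') = 58
'M': A..Z range, ord('M') − ord('A') = 12
'K': A..Z range, ord('K') − ord('A') = 10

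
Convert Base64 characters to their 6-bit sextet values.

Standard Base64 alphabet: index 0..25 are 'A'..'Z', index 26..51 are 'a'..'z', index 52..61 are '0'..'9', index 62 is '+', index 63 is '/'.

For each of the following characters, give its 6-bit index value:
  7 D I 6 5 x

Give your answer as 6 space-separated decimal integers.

'7': 0..9 range, 52 + ord('7') − ord('0') = 59
'D': A..Z range, ord('D') − ord('A') = 3
'I': A..Z range, ord('I') − ord('A') = 8
'6': 0..9 range, 52 + ord('6') − ord('0') = 58
'5': 0..9 range, 52 + ord('5') − ord('0') = 57
'x': a..z range, 26 + ord('x') − ord('a') = 49

Answer: 59 3 8 58 57 49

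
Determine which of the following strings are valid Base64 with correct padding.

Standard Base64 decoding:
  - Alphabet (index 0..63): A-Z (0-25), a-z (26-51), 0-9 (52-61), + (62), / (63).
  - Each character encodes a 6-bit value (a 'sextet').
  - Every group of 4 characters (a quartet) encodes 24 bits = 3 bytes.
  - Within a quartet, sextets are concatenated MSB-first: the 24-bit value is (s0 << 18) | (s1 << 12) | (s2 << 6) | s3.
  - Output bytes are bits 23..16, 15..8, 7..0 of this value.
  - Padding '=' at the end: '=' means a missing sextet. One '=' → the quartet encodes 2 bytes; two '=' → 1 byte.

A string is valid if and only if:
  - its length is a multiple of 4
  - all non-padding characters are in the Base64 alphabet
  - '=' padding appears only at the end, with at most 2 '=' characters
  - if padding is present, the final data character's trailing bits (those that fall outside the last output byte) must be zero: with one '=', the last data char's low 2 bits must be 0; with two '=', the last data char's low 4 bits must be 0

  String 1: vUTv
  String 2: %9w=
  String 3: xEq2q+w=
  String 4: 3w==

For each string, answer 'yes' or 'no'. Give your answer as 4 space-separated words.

Answer: yes no yes yes

Derivation:
String 1: 'vUTv' → valid
String 2: '%9w=' → invalid (bad char(s): ['%'])
String 3: 'xEq2q+w=' → valid
String 4: '3w==' → valid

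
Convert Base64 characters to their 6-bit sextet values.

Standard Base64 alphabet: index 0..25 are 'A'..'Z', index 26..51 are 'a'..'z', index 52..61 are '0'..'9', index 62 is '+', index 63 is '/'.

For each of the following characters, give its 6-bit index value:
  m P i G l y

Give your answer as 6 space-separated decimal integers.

'm': a..z range, 26 + ord('m') − ord('a') = 38
'P': A..Z range, ord('P') − ord('A') = 15
'i': a..z range, 26 + ord('i') − ord('a') = 34
'G': A..Z range, ord('G') − ord('A') = 6
'l': a..z range, 26 + ord('l') − ord('a') = 37
'y': a..z range, 26 + ord('y') − ord('a') = 50

Answer: 38 15 34 6 37 50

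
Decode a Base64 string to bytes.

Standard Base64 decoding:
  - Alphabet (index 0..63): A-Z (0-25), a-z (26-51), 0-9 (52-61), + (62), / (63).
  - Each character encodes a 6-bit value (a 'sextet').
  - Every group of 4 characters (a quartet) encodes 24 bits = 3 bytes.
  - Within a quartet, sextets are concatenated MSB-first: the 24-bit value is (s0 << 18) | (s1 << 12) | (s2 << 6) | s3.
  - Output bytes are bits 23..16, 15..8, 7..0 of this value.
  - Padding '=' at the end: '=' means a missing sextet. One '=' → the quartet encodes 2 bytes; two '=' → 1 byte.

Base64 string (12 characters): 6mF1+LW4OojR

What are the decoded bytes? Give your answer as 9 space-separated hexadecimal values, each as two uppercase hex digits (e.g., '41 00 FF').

Answer: EA 61 75 F8 B5 B8 3A 88 D1

Derivation:
After char 0 ('6'=58): chars_in_quartet=1 acc=0x3A bytes_emitted=0
After char 1 ('m'=38): chars_in_quartet=2 acc=0xEA6 bytes_emitted=0
After char 2 ('F'=5): chars_in_quartet=3 acc=0x3A985 bytes_emitted=0
After char 3 ('1'=53): chars_in_quartet=4 acc=0xEA6175 -> emit EA 61 75, reset; bytes_emitted=3
After char 4 ('+'=62): chars_in_quartet=1 acc=0x3E bytes_emitted=3
After char 5 ('L'=11): chars_in_quartet=2 acc=0xF8B bytes_emitted=3
After char 6 ('W'=22): chars_in_quartet=3 acc=0x3E2D6 bytes_emitted=3
After char 7 ('4'=56): chars_in_quartet=4 acc=0xF8B5B8 -> emit F8 B5 B8, reset; bytes_emitted=6
After char 8 ('O'=14): chars_in_quartet=1 acc=0xE bytes_emitted=6
After char 9 ('o'=40): chars_in_quartet=2 acc=0x3A8 bytes_emitted=6
After char 10 ('j'=35): chars_in_quartet=3 acc=0xEA23 bytes_emitted=6
After char 11 ('R'=17): chars_in_quartet=4 acc=0x3A88D1 -> emit 3A 88 D1, reset; bytes_emitted=9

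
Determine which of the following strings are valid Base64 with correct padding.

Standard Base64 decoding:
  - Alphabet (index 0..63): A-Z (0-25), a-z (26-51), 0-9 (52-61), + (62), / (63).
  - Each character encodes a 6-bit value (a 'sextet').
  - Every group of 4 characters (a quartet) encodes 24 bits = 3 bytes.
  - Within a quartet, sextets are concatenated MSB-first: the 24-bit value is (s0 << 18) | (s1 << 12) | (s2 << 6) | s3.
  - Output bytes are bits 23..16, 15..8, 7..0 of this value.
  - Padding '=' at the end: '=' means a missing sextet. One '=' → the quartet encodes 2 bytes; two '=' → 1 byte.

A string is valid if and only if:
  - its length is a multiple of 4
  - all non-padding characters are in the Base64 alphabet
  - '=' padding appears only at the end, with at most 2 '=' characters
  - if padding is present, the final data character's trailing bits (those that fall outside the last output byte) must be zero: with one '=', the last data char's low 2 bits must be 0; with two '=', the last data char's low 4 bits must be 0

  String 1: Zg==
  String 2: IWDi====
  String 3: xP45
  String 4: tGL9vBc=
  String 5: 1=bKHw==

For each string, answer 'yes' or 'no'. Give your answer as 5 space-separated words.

Answer: yes no yes yes no

Derivation:
String 1: 'Zg==' → valid
String 2: 'IWDi====' → invalid (4 pad chars (max 2))
String 3: 'xP45' → valid
String 4: 'tGL9vBc=' → valid
String 5: '1=bKHw==' → invalid (bad char(s): ['=']; '=' in middle)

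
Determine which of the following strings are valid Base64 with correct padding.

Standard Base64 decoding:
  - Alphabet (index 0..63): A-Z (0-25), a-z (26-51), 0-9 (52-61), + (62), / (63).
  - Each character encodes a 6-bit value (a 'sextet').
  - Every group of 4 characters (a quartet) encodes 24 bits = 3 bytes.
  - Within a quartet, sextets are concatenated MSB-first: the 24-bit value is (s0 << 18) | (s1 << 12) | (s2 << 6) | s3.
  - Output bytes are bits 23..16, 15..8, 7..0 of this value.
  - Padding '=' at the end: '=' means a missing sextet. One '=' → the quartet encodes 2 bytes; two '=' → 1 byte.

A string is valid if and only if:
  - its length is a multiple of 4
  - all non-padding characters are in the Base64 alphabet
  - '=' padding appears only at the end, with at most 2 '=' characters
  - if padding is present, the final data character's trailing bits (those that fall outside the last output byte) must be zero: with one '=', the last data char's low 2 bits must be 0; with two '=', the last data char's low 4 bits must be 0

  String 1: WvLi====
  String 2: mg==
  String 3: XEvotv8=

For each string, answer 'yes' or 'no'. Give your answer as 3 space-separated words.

String 1: 'WvLi====' → invalid (4 pad chars (max 2))
String 2: 'mg==' → valid
String 3: 'XEvotv8=' → valid

Answer: no yes yes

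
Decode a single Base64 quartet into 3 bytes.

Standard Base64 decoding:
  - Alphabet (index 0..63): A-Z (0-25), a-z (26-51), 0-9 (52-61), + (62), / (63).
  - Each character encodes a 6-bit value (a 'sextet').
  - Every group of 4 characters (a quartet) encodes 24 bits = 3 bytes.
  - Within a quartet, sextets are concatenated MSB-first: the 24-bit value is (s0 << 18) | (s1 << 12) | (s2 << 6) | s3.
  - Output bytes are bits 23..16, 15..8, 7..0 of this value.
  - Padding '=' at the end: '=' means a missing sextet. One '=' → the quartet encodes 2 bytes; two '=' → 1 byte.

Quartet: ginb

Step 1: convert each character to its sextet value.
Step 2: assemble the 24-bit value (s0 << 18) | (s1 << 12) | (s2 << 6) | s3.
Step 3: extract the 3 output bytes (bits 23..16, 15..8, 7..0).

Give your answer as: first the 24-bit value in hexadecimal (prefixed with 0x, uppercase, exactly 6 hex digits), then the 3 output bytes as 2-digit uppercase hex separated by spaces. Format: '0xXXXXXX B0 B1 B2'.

Sextets: g=32, i=34, n=39, b=27
24-bit: (32<<18) | (34<<12) | (39<<6) | 27
      = 0x800000 | 0x022000 | 0x0009C0 | 0x00001B
      = 0x8229DB
Bytes: (v>>16)&0xFF=82, (v>>8)&0xFF=29, v&0xFF=DB

Answer: 0x8229DB 82 29 DB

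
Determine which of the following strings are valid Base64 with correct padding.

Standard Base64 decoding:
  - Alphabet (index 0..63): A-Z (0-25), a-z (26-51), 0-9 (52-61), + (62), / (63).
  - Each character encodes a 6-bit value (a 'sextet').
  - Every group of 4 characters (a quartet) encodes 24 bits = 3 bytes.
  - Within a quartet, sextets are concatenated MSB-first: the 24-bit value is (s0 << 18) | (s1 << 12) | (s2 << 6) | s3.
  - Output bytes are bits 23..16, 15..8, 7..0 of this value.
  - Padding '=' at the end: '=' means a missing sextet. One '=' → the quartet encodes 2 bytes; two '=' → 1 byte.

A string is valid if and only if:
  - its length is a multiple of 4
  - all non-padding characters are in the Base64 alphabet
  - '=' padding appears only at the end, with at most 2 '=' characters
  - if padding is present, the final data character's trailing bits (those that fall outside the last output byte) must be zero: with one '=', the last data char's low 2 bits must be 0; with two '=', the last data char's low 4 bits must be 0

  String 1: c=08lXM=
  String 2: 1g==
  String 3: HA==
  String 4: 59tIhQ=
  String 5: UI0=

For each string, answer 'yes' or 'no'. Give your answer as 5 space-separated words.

Answer: no yes yes no yes

Derivation:
String 1: 'c=08lXM=' → invalid (bad char(s): ['=']; '=' in middle)
String 2: '1g==' → valid
String 3: 'HA==' → valid
String 4: '59tIhQ=' → invalid (len=7 not mult of 4)
String 5: 'UI0=' → valid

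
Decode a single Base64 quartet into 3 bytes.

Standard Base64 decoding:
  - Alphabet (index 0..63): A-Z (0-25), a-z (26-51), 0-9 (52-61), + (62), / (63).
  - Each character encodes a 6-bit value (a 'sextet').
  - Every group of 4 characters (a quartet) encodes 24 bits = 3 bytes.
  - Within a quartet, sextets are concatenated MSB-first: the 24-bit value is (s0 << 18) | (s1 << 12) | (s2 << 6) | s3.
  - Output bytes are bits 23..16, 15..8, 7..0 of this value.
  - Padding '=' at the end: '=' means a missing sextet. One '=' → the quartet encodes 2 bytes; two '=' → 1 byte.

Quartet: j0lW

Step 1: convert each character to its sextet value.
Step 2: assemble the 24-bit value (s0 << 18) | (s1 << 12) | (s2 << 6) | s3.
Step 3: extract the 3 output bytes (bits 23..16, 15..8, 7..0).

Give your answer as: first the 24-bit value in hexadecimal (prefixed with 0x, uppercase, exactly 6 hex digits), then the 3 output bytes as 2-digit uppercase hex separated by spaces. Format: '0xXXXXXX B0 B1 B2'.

Sextets: j=35, 0=52, l=37, W=22
24-bit: (35<<18) | (52<<12) | (37<<6) | 22
      = 0x8C0000 | 0x034000 | 0x000940 | 0x000016
      = 0x8F4956
Bytes: (v>>16)&0xFF=8F, (v>>8)&0xFF=49, v&0xFF=56

Answer: 0x8F4956 8F 49 56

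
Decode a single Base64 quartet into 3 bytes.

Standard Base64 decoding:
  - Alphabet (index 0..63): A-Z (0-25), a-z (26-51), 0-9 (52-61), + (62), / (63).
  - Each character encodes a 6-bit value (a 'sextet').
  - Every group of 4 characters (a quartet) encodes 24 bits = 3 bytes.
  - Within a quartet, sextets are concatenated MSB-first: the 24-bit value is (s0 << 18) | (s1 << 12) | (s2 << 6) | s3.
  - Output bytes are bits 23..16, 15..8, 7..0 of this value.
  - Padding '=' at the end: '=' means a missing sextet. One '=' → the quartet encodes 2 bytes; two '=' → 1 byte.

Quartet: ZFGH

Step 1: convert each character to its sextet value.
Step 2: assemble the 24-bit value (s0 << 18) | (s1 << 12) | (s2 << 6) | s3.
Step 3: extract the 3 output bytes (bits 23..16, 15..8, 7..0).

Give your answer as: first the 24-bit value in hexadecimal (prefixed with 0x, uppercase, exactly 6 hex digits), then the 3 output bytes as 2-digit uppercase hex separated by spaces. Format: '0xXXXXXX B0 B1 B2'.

Sextets: Z=25, F=5, G=6, H=7
24-bit: (25<<18) | (5<<12) | (6<<6) | 7
      = 0x640000 | 0x005000 | 0x000180 | 0x000007
      = 0x645187
Bytes: (v>>16)&0xFF=64, (v>>8)&0xFF=51, v&0xFF=87

Answer: 0x645187 64 51 87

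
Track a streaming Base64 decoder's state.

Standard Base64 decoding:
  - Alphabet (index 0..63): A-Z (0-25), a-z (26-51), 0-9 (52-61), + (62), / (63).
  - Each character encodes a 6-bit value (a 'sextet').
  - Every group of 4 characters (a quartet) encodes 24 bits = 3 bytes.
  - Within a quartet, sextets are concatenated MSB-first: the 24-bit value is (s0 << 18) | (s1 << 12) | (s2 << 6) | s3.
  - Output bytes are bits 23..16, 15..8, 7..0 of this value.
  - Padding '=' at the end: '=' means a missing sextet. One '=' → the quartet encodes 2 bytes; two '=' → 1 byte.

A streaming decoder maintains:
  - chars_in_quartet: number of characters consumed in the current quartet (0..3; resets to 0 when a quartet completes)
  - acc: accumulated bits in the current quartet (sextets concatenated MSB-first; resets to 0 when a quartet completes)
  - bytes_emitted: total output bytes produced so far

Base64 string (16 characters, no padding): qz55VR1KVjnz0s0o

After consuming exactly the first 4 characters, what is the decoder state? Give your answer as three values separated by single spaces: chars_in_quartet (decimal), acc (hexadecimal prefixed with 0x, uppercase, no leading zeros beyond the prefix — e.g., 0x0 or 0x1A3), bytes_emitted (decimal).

After char 0 ('q'=42): chars_in_quartet=1 acc=0x2A bytes_emitted=0
After char 1 ('z'=51): chars_in_quartet=2 acc=0xAB3 bytes_emitted=0
After char 2 ('5'=57): chars_in_quartet=3 acc=0x2ACF9 bytes_emitted=0
After char 3 ('5'=57): chars_in_quartet=4 acc=0xAB3E79 -> emit AB 3E 79, reset; bytes_emitted=3

Answer: 0 0x0 3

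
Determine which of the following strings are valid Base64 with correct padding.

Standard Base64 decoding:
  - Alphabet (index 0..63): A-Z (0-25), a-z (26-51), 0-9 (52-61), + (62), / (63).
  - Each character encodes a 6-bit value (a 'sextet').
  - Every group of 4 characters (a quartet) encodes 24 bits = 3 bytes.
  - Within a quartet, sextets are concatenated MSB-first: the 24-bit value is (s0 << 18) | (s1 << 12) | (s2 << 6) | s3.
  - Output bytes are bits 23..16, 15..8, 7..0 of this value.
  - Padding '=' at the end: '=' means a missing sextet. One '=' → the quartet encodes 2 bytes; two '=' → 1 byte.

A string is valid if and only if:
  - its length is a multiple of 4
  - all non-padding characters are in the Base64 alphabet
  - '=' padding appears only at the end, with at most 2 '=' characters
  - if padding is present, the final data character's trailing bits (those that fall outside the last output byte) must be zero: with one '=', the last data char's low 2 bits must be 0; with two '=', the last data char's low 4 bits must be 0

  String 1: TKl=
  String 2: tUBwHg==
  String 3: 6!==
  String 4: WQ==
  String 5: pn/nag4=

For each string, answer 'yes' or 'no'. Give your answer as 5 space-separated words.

Answer: no yes no yes yes

Derivation:
String 1: 'TKl=' → invalid (bad trailing bits)
String 2: 'tUBwHg==' → valid
String 3: '6!==' → invalid (bad char(s): ['!'])
String 4: 'WQ==' → valid
String 5: 'pn/nag4=' → valid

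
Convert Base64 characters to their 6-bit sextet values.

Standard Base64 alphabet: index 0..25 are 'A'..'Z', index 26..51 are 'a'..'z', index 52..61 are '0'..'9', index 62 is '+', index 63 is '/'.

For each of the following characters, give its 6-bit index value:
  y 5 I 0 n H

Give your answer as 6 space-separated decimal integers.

'y': a..z range, 26 + ord('y') − ord('a') = 50
'5': 0..9 range, 52 + ord('5') − ord('0') = 57
'I': A..Z range, ord('I') − ord('A') = 8
'0': 0..9 range, 52 + ord('0') − ord('0') = 52
'n': a..z range, 26 + ord('n') − ord('a') = 39
'H': A..Z range, ord('H') − ord('A') = 7

Answer: 50 57 8 52 39 7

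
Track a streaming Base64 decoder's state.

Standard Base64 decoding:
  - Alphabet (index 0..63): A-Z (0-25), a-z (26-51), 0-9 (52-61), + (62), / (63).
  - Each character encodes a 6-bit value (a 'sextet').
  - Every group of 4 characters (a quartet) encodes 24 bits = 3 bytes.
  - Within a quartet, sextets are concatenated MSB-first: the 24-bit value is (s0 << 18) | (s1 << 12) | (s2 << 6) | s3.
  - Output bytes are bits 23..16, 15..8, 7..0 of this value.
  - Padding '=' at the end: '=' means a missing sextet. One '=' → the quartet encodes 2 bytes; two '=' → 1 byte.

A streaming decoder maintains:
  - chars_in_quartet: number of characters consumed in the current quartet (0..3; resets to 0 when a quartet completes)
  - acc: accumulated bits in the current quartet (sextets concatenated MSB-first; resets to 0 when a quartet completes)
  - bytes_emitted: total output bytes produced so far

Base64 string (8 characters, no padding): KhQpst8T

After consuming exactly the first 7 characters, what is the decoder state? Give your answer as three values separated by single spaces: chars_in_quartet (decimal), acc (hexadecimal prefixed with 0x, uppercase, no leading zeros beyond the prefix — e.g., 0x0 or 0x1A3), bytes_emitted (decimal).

After char 0 ('K'=10): chars_in_quartet=1 acc=0xA bytes_emitted=0
After char 1 ('h'=33): chars_in_quartet=2 acc=0x2A1 bytes_emitted=0
After char 2 ('Q'=16): chars_in_quartet=3 acc=0xA850 bytes_emitted=0
After char 3 ('p'=41): chars_in_quartet=4 acc=0x2A1429 -> emit 2A 14 29, reset; bytes_emitted=3
After char 4 ('s'=44): chars_in_quartet=1 acc=0x2C bytes_emitted=3
After char 5 ('t'=45): chars_in_quartet=2 acc=0xB2D bytes_emitted=3
After char 6 ('8'=60): chars_in_quartet=3 acc=0x2CB7C bytes_emitted=3

Answer: 3 0x2CB7C 3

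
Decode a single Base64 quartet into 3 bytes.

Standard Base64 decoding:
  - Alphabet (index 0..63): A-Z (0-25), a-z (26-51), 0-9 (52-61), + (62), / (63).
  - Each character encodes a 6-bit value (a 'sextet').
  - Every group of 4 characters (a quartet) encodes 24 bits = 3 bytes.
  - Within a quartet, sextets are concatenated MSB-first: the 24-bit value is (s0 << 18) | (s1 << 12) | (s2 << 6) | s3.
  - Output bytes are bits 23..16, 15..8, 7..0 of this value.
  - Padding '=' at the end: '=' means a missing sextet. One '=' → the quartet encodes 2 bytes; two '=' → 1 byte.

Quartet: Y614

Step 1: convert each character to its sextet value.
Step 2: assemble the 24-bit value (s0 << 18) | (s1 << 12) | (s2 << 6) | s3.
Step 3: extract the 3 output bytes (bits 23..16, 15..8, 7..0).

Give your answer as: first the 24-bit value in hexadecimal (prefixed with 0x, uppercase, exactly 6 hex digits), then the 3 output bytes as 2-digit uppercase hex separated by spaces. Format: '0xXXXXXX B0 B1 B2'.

Answer: 0x63AD78 63 AD 78

Derivation:
Sextets: Y=24, 6=58, 1=53, 4=56
24-bit: (24<<18) | (58<<12) | (53<<6) | 56
      = 0x600000 | 0x03A000 | 0x000D40 | 0x000038
      = 0x63AD78
Bytes: (v>>16)&0xFF=63, (v>>8)&0xFF=AD, v&0xFF=78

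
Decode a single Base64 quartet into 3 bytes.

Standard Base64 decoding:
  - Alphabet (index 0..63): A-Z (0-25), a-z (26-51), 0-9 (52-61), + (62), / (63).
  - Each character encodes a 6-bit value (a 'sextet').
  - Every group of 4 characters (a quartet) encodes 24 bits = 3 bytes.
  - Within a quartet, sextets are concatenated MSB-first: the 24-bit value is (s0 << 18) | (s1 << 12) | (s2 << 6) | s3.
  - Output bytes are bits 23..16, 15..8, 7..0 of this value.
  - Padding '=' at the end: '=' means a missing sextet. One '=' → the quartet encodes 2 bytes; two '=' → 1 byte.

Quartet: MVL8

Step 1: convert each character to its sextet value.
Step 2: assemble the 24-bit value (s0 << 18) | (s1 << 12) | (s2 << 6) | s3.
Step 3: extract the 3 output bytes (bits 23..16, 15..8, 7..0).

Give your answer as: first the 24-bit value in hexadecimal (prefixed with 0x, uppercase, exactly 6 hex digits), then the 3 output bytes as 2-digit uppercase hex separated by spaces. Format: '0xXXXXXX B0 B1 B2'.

Answer: 0x3152FC 31 52 FC

Derivation:
Sextets: M=12, V=21, L=11, 8=60
24-bit: (12<<18) | (21<<12) | (11<<6) | 60
      = 0x300000 | 0x015000 | 0x0002C0 | 0x00003C
      = 0x3152FC
Bytes: (v>>16)&0xFF=31, (v>>8)&0xFF=52, v&0xFF=FC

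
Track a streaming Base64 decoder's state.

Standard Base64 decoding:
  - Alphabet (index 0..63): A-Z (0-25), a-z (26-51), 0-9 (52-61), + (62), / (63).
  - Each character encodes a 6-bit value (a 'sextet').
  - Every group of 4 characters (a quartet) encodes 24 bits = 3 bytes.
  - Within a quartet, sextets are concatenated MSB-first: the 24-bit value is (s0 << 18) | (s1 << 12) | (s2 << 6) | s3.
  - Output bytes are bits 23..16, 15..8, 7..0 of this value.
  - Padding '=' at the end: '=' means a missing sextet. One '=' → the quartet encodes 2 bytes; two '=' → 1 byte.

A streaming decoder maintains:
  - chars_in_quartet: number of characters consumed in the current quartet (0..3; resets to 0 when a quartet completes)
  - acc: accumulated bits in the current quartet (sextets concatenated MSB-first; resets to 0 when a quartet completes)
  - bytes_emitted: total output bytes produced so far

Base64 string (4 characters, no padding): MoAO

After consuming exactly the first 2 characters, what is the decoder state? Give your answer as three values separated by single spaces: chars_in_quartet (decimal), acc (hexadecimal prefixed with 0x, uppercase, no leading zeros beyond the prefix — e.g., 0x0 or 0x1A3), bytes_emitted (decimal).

Answer: 2 0x328 0

Derivation:
After char 0 ('M'=12): chars_in_quartet=1 acc=0xC bytes_emitted=0
After char 1 ('o'=40): chars_in_quartet=2 acc=0x328 bytes_emitted=0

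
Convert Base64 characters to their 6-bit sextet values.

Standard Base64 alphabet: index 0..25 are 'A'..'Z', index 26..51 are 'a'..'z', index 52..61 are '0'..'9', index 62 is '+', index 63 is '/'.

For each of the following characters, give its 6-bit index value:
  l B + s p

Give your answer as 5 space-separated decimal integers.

'l': a..z range, 26 + ord('l') − ord('a') = 37
'B': A..Z range, ord('B') − ord('A') = 1
'+': index 62
's': a..z range, 26 + ord('s') − ord('a') = 44
'p': a..z range, 26 + ord('p') − ord('a') = 41

Answer: 37 1 62 44 41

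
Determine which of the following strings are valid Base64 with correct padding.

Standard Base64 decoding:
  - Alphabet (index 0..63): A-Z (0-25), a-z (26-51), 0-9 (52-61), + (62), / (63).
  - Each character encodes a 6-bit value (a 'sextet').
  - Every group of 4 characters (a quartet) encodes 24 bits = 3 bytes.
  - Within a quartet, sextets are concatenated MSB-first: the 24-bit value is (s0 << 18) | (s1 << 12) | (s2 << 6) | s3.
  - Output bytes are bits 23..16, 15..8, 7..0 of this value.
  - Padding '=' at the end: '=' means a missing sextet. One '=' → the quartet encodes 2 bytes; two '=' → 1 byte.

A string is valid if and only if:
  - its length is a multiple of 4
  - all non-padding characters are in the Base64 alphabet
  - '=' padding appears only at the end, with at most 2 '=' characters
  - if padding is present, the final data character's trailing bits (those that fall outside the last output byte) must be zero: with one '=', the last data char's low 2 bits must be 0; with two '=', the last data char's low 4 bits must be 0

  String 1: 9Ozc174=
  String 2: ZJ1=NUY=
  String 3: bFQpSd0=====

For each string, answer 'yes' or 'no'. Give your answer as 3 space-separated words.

Answer: yes no no

Derivation:
String 1: '9Ozc174=' → valid
String 2: 'ZJ1=NUY=' → invalid (bad char(s): ['=']; '=' in middle)
String 3: 'bFQpSd0=====' → invalid (5 pad chars (max 2))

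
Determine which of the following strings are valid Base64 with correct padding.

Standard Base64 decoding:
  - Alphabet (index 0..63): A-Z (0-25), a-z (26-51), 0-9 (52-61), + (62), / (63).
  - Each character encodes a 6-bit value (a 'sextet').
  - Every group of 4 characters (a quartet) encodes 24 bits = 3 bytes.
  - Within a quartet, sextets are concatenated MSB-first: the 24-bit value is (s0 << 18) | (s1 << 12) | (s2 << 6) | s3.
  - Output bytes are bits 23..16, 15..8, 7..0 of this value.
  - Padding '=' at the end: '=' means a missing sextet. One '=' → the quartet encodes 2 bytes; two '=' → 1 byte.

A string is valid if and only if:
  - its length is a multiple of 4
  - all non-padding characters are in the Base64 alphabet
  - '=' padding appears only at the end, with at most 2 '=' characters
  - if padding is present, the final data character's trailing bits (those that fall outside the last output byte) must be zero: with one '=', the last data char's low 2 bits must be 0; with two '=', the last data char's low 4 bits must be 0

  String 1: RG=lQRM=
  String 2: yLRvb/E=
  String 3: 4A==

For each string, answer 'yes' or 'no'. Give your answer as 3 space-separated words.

String 1: 'RG=lQRM=' → invalid (bad char(s): ['=']; '=' in middle)
String 2: 'yLRvb/E=' → valid
String 3: '4A==' → valid

Answer: no yes yes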